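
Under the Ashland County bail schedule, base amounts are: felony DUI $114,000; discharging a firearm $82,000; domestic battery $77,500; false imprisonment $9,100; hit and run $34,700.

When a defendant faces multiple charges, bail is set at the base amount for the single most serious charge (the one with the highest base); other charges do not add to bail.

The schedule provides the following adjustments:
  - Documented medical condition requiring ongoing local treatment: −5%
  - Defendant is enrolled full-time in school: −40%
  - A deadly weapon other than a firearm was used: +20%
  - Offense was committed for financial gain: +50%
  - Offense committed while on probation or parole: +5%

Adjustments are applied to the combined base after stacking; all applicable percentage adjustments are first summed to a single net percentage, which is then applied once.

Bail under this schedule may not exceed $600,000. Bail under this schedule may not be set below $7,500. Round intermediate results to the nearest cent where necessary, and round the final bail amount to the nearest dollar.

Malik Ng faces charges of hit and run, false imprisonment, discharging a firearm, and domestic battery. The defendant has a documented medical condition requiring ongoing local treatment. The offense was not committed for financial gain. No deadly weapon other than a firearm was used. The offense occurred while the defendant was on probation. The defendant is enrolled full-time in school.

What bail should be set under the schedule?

Base amounts from the schedule: hit and run $34,700; false imprisonment $9,100; discharging a firearm $82,000; domestic battery $77,500.
Stacking rule: use the highest base only. Highest is discharging a firearm at $82,000. Combined base = $82,000.
Net percentage adjustment: −5% −40% +5% = −40%. $82,000 × 0.6 = $49,200.
$49,200 is within the $600,000 maximum.
$49,200 is at or above the $7,500 minimum.

$49,200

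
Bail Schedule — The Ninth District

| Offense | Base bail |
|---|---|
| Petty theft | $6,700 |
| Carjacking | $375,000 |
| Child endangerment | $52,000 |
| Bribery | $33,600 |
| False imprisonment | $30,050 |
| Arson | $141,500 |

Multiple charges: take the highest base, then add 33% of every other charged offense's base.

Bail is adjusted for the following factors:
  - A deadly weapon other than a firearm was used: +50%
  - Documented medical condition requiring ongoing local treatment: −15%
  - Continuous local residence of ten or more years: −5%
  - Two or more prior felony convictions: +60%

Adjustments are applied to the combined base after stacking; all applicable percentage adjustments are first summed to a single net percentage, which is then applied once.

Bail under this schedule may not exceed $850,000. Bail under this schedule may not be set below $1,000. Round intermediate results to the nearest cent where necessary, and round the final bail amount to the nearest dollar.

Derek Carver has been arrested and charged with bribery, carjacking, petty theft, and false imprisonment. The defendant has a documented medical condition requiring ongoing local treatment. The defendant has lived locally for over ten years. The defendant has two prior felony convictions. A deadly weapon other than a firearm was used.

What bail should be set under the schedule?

Base amounts from the schedule: bribery $33,600; carjacking $375,000; petty theft $6,700; false imprisonment $30,050.
Stacking rule: highest base plus 33% of each additional charge. Highest is carjacking at $375,000. Additional: $33,600 × 33% = $11,088; $6,700 × 33% = $2,211; $30,050 × 33% = $9,916.50. Combined base = $375,000 + $23,215.50 = $398,215.50.
Net percentage adjustment: +50% −15% −5% +60% = +90%. $398,215.50 × 1.9 = $756,609.45.
$756,609.45 is within the $850,000 maximum.
$756,609.45 is at or above the $1,000 minimum.
Rounded to the nearest dollar: $756,609.

$756,609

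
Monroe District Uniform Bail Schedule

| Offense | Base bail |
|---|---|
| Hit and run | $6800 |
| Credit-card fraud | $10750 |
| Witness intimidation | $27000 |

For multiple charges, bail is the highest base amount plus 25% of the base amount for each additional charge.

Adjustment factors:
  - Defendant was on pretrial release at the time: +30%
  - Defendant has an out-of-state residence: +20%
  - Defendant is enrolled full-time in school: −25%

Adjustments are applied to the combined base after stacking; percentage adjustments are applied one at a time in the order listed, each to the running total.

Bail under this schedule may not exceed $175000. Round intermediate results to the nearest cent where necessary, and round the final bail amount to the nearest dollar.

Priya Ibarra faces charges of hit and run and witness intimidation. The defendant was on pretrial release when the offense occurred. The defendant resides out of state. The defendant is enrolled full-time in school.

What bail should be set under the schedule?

Base amounts from the schedule: hit and run $6800; witness intimidation $27000.
Stacking rule: highest base plus 25% of each additional charge. Highest is witness intimidation at $27000. Additional: $6800 × 25% = $1700. Combined base = $27000 + $1700 = $28700.
Defendant was on pretrial release at the time (+30%): $28700 × 1.3 = $37310.
Defendant has an out-of-state residence (+20%): $37310 × 1.2 = $44772.
Defendant is enrolled full-time in school (−25%): $44772 × 0.75 = $33579.
$33579 is within the $175000 maximum.

$33579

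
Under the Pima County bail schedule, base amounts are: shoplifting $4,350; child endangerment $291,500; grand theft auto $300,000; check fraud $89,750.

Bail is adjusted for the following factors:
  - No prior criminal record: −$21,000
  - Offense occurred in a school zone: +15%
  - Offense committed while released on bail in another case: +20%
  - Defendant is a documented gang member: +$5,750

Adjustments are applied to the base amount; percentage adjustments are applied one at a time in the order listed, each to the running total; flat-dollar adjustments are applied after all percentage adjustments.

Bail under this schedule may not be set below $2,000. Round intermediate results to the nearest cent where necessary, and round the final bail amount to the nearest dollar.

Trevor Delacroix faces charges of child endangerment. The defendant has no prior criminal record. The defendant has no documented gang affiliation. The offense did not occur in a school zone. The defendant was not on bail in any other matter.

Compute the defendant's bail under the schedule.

$270,500

Base amounts from the schedule: child endangerment $291,500.
Single charge. Combined base = $291,500.
No prior criminal record (−$21,000 flat): $291,500 − $21,000 = $270,500.
$270,500 is at or above the $2,000 minimum.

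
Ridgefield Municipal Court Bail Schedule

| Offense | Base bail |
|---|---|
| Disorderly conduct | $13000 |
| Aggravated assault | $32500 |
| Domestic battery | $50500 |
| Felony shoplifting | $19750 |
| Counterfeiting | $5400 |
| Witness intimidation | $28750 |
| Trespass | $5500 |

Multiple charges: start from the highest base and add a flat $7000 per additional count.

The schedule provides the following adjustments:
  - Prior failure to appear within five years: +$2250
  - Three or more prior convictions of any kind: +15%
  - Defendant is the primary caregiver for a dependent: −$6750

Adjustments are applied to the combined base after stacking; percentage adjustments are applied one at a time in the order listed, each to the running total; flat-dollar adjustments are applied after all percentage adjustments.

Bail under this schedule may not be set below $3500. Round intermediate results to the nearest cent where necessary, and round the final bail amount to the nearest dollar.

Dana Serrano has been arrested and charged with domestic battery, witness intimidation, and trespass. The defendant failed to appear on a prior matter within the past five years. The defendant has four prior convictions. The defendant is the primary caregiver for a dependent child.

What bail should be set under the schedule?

Base amounts from the schedule: domestic battery $50500; witness intimidation $28750; trespass $5500.
Stacking rule: highest base plus $7000 per additional charge. Highest is domestic battery at $50500; 2 additional charges → +$14000. Combined base = $64500.
Three or more prior convictions of any kind (+15%): $64500 × 1.15 = $74175.
Prior failure to appear within five years (+$2250 flat): $74175 + $2250 = $76425.
Defendant is the primary caregiver for a dependent (−$6750 flat): $76425 − $6750 = $69675.
$69675 is at or above the $3500 minimum.

$69675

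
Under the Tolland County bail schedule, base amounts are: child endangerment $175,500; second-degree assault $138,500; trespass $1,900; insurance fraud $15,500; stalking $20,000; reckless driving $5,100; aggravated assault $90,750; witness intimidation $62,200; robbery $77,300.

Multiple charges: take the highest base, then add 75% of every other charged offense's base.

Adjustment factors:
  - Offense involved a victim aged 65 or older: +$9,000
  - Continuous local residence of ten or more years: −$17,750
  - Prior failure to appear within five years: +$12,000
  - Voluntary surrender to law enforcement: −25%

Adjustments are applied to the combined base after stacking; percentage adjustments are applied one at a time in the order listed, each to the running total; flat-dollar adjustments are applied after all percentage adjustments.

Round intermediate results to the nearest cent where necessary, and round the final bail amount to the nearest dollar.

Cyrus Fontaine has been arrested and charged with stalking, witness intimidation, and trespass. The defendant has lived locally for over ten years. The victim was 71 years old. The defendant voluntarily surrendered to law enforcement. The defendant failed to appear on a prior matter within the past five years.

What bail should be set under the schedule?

Base amounts from the schedule: stalking $20,000; witness intimidation $62,200; trespass $1,900.
Stacking rule: highest base plus 75% of each additional charge. Highest is witness intimidation at $62,200. Additional: $20,000 × 75% = $15,000; $1,900 × 75% = $1,425. Combined base = $62,200 + $16,425 = $78,625.
Voluntary surrender to law enforcement (−25%): $78,625 × 0.75 = $58,968.75.
Offense involved a victim aged 65 or older (+$9,000 flat): $58,968.75 + $9,000 = $67,968.75.
Continuous local residence of ten or more years (−$17,750 flat): $67,968.75 − $17,750 = $50,218.75.
Prior failure to appear within five years (+$12,000 flat): $50,218.75 + $12,000 = $62,218.75.
Rounded to the nearest dollar: $62,219.

$62,219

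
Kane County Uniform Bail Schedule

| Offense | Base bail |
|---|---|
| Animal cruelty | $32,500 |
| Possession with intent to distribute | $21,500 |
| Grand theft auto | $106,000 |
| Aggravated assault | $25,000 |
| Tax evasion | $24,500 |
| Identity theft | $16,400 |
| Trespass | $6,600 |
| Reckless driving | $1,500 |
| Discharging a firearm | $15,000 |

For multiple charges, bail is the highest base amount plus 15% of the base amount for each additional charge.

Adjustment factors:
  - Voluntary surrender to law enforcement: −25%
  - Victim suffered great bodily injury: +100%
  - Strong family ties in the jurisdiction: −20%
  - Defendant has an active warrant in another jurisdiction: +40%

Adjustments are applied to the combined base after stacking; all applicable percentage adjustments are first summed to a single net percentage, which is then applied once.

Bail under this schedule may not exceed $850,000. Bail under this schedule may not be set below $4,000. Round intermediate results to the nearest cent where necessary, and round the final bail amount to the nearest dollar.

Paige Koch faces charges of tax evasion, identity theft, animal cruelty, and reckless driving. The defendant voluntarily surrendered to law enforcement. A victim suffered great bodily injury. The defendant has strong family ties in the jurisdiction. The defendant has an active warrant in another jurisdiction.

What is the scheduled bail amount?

$75,777

Base amounts from the schedule: tax evasion $24,500; identity theft $16,400; animal cruelty $32,500; reckless driving $1,500.
Stacking rule: highest base plus 15% of each additional charge. Highest is animal cruelty at $32,500. Additional: $24,500 × 15% = $3,675; $16,400 × 15% = $2,460; $1,500 × 15% = $225. Combined base = $32,500 + $6,360 = $38,860.
Net percentage adjustment: −25% +100% −20% +40% = +95%. $38,860 × 1.95 = $75,777.
$75,777 is within the $850,000 maximum.
$75,777 is at or above the $4,000 minimum.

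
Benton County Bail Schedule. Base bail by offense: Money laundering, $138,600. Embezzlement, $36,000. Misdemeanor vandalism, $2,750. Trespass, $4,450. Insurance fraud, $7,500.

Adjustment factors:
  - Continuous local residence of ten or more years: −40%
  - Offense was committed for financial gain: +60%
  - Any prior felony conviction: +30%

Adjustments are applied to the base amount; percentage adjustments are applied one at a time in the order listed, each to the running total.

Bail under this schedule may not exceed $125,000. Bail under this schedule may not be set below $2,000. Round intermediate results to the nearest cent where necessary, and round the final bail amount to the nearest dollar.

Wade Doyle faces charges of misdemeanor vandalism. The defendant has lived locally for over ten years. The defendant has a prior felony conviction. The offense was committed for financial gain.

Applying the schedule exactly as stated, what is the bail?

$3,432

Base amounts from the schedule: misdemeanor vandalism $2,750.
Single charge. Combined base = $2,750.
Continuous local residence of ten or more years (−40%): $2,750 × 0.6 = $1,650.
Offense was committed for financial gain (+60%): $1,650 × 1.6 = $2,640.
Any prior felony conviction (+30%): $2,640 × 1.3 = $3,432.
$3,432 is within the $125,000 maximum.
$3,432 is at or above the $2,000 minimum.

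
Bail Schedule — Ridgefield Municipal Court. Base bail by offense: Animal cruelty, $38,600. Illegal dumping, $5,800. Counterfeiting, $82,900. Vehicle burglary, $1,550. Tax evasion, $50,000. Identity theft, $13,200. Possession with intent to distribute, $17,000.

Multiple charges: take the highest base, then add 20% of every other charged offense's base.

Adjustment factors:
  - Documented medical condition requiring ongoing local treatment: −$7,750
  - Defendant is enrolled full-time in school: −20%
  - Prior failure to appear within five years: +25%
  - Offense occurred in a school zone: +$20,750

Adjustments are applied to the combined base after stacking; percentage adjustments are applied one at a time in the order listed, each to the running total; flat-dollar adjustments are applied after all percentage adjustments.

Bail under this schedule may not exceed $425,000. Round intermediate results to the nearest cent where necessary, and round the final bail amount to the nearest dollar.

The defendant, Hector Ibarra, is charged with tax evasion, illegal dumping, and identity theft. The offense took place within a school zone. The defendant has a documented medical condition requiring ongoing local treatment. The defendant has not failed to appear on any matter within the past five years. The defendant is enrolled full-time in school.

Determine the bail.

Base amounts from the schedule: tax evasion $50,000; illegal dumping $5,800; identity theft $13,200.
Stacking rule: highest base plus 20% of each additional charge. Highest is tax evasion at $50,000. Additional: $5,800 × 20% = $1,160; $13,200 × 20% = $2,640. Combined base = $50,000 + $3,800 = $53,800.
Defendant is enrolled full-time in school (−20%): $53,800 × 0.8 = $43,040.
Documented medical condition requiring ongoing local treatment (−$7,750 flat): $43,040 − $7,750 = $35,290.
Offense occurred in a school zone (+$20,750 flat): $35,290 + $20,750 = $56,040.
$56,040 is within the $425,000 maximum.

$56,040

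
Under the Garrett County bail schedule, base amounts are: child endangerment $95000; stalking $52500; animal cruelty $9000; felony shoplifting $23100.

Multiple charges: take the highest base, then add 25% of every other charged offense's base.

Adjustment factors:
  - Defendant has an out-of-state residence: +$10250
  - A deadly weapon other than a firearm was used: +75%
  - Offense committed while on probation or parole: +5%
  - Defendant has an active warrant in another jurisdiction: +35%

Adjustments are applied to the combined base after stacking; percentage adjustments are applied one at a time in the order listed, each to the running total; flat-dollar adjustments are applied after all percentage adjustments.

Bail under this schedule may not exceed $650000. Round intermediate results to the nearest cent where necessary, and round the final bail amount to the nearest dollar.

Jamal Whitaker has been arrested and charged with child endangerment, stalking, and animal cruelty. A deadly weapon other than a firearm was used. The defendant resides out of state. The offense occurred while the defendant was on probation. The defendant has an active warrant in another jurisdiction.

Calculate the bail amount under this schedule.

Base amounts from the schedule: child endangerment $95000; stalking $52500; animal cruelty $9000.
Stacking rule: highest base plus 25% of each additional charge. Highest is child endangerment at $95000. Additional: $52500 × 25% = $13125; $9000 × 25% = $2250. Combined base = $95000 + $15375 = $110375.
A deadly weapon other than a firearm was used (+75%): $110375 × 1.75 = $193156.25.
Offense committed while on probation or parole (+5%): $193156.25 × 1.05 = $202814.06.
Defendant has an active warrant in another jurisdiction (+35%): $202814.06 × 1.35 = $273798.98.
Defendant has an out-of-state residence (+$10250 flat): $273798.98 + $10250 = $284048.98.
$284048.98 is within the $650000 maximum.
Rounded to the nearest dollar: $284049.

$284049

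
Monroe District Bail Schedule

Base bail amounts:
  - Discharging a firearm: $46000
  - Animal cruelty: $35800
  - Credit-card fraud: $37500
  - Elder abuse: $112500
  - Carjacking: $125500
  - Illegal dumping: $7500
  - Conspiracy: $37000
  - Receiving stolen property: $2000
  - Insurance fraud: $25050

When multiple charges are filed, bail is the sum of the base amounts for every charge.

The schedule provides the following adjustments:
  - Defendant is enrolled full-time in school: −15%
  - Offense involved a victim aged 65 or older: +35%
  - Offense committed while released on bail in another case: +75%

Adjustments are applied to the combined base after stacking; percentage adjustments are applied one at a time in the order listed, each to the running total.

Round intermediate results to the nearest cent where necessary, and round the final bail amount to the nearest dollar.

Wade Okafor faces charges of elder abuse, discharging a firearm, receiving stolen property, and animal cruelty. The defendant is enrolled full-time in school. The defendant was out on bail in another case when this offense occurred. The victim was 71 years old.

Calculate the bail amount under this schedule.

Base amounts from the schedule: elder abuse $112500; discharging a firearm $46000; receiving stolen property $2000; animal cruelty $35800.
Stacking rule: sum of all bases. $112500 + $46000 + $2000 + $35800 = $196300.
Defendant is enrolled full-time in school (−15%): $196300 × 0.85 = $166855.
Offense involved a victim aged 65 or older (+35%): $166855 × 1.35 = $225254.25.
Offense committed while released on bail in another case (+75%): $225254.25 × 1.75 = $394194.94.
Rounded to the nearest dollar: $394195.

$394195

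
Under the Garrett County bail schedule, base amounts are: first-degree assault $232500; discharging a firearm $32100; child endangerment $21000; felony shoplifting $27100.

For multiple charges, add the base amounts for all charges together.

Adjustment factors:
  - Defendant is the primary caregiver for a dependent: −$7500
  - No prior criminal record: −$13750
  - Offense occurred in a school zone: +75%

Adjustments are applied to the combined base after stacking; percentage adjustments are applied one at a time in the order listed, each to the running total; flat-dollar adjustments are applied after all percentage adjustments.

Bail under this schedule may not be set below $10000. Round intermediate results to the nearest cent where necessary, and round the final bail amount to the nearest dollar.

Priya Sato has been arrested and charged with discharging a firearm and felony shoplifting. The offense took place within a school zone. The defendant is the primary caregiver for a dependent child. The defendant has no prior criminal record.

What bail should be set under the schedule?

$82350

Base amounts from the schedule: discharging a firearm $32100; felony shoplifting $27100.
Stacking rule: sum of all bases. $32100 + $27100 = $59200.
Offense occurred in a school zone (+75%): $59200 × 1.75 = $103600.
Defendant is the primary caregiver for a dependent (−$7500 flat): $103600 − $7500 = $96100.
No prior criminal record (−$13750 flat): $96100 − $13750 = $82350.
$82350 is at or above the $10000 minimum.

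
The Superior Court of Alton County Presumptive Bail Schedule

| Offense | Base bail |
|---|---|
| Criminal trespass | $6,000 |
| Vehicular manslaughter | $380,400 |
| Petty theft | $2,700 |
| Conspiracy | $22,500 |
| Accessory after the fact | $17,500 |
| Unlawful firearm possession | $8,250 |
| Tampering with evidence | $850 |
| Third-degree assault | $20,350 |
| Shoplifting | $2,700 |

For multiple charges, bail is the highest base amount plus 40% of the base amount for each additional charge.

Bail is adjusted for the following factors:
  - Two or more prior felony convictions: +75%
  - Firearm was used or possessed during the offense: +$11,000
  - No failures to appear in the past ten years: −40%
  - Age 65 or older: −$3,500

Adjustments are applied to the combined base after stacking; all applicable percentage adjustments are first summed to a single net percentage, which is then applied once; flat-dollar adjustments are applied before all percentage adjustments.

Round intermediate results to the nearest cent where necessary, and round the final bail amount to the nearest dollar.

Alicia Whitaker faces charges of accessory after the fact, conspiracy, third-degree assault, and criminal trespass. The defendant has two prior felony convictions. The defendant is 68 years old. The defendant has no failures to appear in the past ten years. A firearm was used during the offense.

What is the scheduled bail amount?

Base amounts from the schedule: accessory after the fact $17,500; conspiracy $22,500; third-degree assault $20,350; criminal trespass $6,000.
Stacking rule: highest base plus 40% of each additional charge. Highest is conspiracy at $22,500. Additional: $17,500 × 40% = $7,000; $20,350 × 40% = $8,140; $6,000 × 40% = $2,400. Combined base = $22,500 + $17,540 = $40,040.
Firearm was used or possessed during the offense (+$11,000 flat): $40,040 + $11,000 = $51,040.
Age 65 or older (−$3,500 flat): $51,040 − $3,500 = $47,540.
Net percentage adjustment: +75% −40% = +35%. $47,540 × 1.35 = $64,179.

$64,179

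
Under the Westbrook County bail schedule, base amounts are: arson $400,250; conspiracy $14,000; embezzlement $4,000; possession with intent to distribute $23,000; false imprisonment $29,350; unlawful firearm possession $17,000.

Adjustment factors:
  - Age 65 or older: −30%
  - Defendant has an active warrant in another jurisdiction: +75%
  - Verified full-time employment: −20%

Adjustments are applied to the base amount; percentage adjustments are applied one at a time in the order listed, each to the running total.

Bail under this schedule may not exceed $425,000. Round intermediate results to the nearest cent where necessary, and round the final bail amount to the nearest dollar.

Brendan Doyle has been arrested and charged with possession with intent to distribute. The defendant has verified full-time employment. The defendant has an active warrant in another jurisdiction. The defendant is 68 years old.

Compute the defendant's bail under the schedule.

Base amounts from the schedule: possession with intent to distribute $23,000.
Single charge. Combined base = $23,000.
Age 65 or older (−30%): $23,000 × 0.7 = $16,100.
Defendant has an active warrant in another jurisdiction (+75%): $16,100 × 1.75 = $28,175.
Verified full-time employment (−20%): $28,175 × 0.8 = $22,540.
$22,540 is within the $425,000 maximum.

$22,540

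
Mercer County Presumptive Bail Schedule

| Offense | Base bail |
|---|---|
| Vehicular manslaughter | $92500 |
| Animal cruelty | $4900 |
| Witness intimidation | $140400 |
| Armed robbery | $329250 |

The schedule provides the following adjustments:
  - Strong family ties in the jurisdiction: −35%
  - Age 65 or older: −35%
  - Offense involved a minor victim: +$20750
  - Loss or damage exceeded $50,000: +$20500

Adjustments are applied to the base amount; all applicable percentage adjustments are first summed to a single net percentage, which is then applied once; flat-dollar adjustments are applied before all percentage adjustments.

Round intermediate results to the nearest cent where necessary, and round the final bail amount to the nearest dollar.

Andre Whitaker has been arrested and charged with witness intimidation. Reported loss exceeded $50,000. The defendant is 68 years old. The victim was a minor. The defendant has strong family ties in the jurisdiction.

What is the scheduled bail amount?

Base amounts from the schedule: witness intimidation $140400.
Single charge. Combined base = $140400.
Offense involved a minor victim (+$20750 flat): $140400 + $20750 = $161150.
Loss or damage exceeded $50,000 (+$20500 flat): $161150 + $20500 = $181650.
Net percentage adjustment: −35% −35% = −70%. $181650 × 0.3 = $54495.

$54495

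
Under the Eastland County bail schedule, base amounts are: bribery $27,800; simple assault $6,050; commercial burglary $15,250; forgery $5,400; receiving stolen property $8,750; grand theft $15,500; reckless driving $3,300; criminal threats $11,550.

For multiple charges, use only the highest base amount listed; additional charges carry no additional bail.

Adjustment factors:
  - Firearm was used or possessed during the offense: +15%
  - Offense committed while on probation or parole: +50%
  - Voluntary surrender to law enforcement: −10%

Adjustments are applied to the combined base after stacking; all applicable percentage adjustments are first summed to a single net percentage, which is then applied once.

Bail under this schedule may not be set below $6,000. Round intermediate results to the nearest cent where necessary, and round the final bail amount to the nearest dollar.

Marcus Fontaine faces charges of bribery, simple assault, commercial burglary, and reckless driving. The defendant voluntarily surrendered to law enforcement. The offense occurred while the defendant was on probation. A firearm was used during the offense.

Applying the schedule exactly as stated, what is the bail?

$43,090

Base amounts from the schedule: bribery $27,800; simple assault $6,050; commercial burglary $15,250; reckless driving $3,300.
Stacking rule: use the highest base only. Highest is bribery at $27,800. Combined base = $27,800.
Net percentage adjustment: +15% +50% −10% = +55%. $27,800 × 1.55 = $43,090.
$43,090 is at or above the $6,000 minimum.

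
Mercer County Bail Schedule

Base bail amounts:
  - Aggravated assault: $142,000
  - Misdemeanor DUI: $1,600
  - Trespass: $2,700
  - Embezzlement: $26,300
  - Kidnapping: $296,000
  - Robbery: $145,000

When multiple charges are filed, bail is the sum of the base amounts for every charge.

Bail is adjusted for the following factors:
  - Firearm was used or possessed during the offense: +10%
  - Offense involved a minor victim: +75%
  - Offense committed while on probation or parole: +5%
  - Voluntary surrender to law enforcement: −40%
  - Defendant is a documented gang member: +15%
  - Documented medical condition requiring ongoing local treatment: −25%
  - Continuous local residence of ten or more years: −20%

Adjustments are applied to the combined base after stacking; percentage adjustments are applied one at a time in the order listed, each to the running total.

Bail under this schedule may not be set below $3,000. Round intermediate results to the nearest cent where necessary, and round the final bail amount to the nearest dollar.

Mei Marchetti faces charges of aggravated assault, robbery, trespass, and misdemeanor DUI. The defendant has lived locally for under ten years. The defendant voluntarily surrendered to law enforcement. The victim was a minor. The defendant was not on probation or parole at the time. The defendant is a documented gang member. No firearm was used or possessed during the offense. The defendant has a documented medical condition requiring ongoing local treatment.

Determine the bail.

Base amounts from the schedule: aggravated assault $142,000; robbery $145,000; trespass $2,700; misdemeanor DUI $1,600.
Stacking rule: sum of all bases. $142,000 + $145,000 + $2,700 + $1,600 = $291,300.
Offense involved a minor victim (+75%): $291,300 × 1.75 = $509,775.
Voluntary surrender to law enforcement (−40%): $509,775 × 0.6 = $305,865.
Defendant is a documented gang member (+15%): $305,865 × 1.15 = $351,744.75.
Documented medical condition requiring ongoing local treatment (−25%): $351,744.75 × 0.75 = $263,808.56.
$263,808.56 is at or above the $3,000 minimum.
Rounded to the nearest dollar: $263,809.

$263,809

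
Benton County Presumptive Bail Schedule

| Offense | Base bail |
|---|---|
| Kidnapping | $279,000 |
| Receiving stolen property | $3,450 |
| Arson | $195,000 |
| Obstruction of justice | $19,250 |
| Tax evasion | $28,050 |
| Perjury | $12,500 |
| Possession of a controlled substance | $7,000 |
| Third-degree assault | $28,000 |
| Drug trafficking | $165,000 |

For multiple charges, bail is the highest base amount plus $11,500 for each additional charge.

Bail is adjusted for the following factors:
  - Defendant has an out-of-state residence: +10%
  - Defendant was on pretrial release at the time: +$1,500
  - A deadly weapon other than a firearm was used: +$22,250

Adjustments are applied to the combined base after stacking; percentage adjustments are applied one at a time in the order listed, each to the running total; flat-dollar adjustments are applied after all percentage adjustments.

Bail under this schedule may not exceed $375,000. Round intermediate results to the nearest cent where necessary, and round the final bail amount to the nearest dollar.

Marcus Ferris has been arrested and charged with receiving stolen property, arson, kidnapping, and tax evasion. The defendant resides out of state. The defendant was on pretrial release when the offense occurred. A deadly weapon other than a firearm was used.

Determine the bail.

Base amounts from the schedule: receiving stolen property $3,450; arson $195,000; kidnapping $279,000; tax evasion $28,050.
Stacking rule: highest base plus $11,500 per additional charge. Highest is kidnapping at $279,000; 3 additional charges → +$34,500. Combined base = $313,500.
Defendant has an out-of-state residence (+10%): $313,500 × 1.1 = $344,850.
Defendant was on pretrial release at the time (+$1,500 flat): $344,850 + $1,500 = $346,350.
A deadly weapon other than a firearm was used (+$22,250 flat): $346,350 + $22,250 = $368,600.
$368,600 is within the $375,000 maximum.

$368,600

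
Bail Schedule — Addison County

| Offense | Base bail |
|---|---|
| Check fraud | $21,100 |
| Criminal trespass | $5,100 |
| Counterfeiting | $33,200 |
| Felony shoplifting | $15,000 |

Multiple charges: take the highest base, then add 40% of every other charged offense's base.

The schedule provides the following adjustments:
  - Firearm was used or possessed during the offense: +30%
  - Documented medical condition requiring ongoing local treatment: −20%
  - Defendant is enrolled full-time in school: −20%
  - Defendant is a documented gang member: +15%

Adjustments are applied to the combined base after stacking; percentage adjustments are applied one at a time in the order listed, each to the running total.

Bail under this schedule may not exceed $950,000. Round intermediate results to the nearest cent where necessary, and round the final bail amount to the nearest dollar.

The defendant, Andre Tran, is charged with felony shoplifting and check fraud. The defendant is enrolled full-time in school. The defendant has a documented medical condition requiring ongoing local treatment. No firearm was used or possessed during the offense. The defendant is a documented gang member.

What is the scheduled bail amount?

$19,946

Base amounts from the schedule: felony shoplifting $15,000; check fraud $21,100.
Stacking rule: highest base plus 40% of each additional charge. Highest is check fraud at $21,100. Additional: $15,000 × 40% = $6,000. Combined base = $21,100 + $6,000 = $27,100.
Documented medical condition requiring ongoing local treatment (−20%): $27,100 × 0.8 = $21,680.
Defendant is enrolled full-time in school (−20%): $21,680 × 0.8 = $17,344.
Defendant is a documented gang member (+15%): $17,344 × 1.15 = $19,945.60.
$19,945.60 is within the $950,000 maximum.
Rounded to the nearest dollar: $19,946.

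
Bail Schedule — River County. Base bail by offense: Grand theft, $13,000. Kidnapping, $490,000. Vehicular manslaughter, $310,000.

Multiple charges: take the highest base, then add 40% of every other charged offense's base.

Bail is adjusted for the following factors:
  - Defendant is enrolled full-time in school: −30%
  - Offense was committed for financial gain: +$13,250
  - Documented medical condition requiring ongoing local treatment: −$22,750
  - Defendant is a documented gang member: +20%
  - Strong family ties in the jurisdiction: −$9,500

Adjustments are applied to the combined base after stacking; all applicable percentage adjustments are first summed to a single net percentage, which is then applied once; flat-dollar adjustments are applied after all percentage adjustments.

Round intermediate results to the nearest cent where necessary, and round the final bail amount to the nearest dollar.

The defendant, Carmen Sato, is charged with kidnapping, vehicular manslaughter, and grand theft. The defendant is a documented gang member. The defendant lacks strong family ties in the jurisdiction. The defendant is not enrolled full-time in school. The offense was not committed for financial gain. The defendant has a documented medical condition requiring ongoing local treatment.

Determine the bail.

$720,290

Base amounts from the schedule: kidnapping $490,000; vehicular manslaughter $310,000; grand theft $13,000.
Stacking rule: highest base plus 40% of each additional charge. Highest is kidnapping at $490,000. Additional: $310,000 × 40% = $124,000; $13,000 × 40% = $5,200. Combined base = $490,000 + $129,200 = $619,200.
Defendant is a documented gang member (+20%): $619,200 × 1.2 = $743,040.
Documented medical condition requiring ongoing local treatment (−$22,750 flat): $743,040 − $22,750 = $720,290.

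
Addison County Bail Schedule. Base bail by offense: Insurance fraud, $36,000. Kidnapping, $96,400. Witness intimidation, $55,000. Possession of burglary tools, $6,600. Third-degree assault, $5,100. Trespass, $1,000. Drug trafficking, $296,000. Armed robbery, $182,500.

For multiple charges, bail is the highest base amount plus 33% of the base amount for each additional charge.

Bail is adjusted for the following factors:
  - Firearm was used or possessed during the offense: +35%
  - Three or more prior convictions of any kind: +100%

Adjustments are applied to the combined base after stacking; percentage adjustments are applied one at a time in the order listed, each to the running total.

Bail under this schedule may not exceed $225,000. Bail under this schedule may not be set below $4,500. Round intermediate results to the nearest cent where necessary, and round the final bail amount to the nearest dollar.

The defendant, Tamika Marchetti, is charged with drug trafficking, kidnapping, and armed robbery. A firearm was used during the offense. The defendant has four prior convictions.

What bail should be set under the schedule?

$225,000

Base amounts from the schedule: drug trafficking $296,000; kidnapping $96,400; armed robbery $182,500.
Stacking rule: highest base plus 33% of each additional charge. Highest is drug trafficking at $296,000. Additional: $96,400 × 33% = $31,812; $182,500 × 33% = $60,225. Combined base = $296,000 + $92,037 = $388,037.
Firearm was used or possessed during the offense (+35%): $388,037 × 1.35 = $523,849.95.
Three or more prior convictions of any kind (+100%): $523,849.95 × 2 = $1,047,699.90.
Result $1,047,699.90 exceeds the maximum of $225,000; bail is capped at $225,000.
$225,000 is at or above the $4,500 minimum.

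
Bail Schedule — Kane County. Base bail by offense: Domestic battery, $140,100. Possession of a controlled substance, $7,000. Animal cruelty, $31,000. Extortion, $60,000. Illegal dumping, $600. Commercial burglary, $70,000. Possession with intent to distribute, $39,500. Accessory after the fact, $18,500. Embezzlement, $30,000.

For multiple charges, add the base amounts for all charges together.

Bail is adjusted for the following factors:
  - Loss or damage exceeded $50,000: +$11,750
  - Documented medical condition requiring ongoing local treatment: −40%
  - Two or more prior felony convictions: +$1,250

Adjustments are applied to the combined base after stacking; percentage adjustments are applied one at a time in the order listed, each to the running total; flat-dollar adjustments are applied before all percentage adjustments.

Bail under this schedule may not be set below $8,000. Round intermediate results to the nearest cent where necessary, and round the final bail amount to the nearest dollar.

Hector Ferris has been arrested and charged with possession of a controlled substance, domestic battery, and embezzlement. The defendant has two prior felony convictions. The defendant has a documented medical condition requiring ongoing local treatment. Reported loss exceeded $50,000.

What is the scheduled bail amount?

Base amounts from the schedule: possession of a controlled substance $7,000; domestic battery $140,100; embezzlement $30,000.
Stacking rule: sum of all bases. $7,000 + $140,100 + $30,000 = $177,100.
Loss or damage exceeded $50,000 (+$11,750 flat): $177,100 + $11,750 = $188,850.
Two or more prior felony convictions (+$1,250 flat): $188,850 + $1,250 = $190,100.
Documented medical condition requiring ongoing local treatment (−40%): $190,100 × 0.6 = $114,060.
$114,060 is at or above the $8,000 minimum.

$114,060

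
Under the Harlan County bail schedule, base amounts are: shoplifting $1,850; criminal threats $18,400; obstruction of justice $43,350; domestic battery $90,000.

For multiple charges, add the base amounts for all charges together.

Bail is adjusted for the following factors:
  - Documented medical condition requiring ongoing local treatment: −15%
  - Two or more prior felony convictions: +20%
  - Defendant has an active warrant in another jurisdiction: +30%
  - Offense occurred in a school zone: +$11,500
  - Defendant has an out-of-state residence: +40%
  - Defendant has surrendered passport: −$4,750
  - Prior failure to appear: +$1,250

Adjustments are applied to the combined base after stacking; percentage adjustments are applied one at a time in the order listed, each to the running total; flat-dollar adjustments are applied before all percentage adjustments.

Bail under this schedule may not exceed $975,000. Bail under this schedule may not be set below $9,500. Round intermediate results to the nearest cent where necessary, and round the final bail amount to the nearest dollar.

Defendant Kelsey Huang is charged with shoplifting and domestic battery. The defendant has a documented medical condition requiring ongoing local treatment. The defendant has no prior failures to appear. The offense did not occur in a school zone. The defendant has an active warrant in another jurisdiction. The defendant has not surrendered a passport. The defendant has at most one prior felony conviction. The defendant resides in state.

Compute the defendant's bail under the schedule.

Base amounts from the schedule: shoplifting $1,850; domestic battery $90,000.
Stacking rule: sum of all bases. $1,850 + $90,000 = $91,850.
Documented medical condition requiring ongoing local treatment (−15%): $91,850 × 0.85 = $78,072.50.
Defendant has an active warrant in another jurisdiction (+30%): $78,072.50 × 1.3 = $101,494.25.
$101,494.25 is within the $975,000 maximum.
$101,494.25 is at or above the $9,500 minimum.
Rounded to the nearest dollar: $101,494.

$101,494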